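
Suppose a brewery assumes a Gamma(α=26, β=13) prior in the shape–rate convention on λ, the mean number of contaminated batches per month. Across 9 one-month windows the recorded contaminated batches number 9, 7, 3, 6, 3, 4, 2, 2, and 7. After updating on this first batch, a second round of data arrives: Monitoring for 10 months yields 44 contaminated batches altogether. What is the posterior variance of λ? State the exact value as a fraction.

Total count: 9 + 7 + 3 + 6 + 3 + 4 + 2 + 2 + 7 = 43.
Total exposure: 9 months.
After the first batch: Gamma(26 + 43, 13 + 9) = Gamma(69, 22).
Total count 44 over total exposure 10 months.
After the second batch: Gamma(69 + 44, 22 + 10) = Gamma(113, 32).
Posterior variance = α'/β'² = 113/1024.

113/1024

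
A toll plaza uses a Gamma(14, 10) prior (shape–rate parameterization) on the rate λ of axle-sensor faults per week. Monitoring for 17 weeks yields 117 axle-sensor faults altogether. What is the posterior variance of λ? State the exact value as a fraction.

Total count 117 over total exposure 17 weeks.
The Gamma prior is conjugate for the Poisson rate, so λ | data ~ Gamma(14+117, 10+17) = Gamma(131, 27).
Posterior variance = α'/β'² = 131/729.

131/729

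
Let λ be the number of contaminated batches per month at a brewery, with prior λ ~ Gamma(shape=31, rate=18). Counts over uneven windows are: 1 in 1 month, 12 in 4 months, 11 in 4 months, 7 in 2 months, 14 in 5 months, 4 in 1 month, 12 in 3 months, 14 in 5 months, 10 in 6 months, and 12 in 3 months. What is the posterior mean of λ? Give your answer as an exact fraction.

32/13

Total count: 1 + 12 + 11 + 7 + 14 + 4 + 12 + 14 + 10 + 12 = 97.
Total exposure: 1 + 4 + 4 + 2 + 5 + 1 + 3 + 5 + 6 + 3 = 34 months.
Gamma(α, β) with Poisson data over total exposure Σt gives posterior Gamma(α+Σx, β+Σt) = Gamma(128, 52).
Posterior mean = α'/β' = 128/52 = 32/13.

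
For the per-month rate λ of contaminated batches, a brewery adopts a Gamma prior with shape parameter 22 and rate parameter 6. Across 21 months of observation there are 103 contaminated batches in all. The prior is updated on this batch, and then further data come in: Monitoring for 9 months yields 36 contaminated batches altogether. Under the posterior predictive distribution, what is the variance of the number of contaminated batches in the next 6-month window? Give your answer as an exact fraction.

Total count 103 over total exposure 21 months.
After the first batch: Gamma(22 + 103, 6 + 21) = Gamma(125, 27).
Total count 36 over total exposure 9 months.
After the second batch: Gamma(125 + 36, 27 + 9) = Gamma(161, 36).
The posterior predictive for a window of length T is Negative Binomial with variance T·α'·(β'+T)/β'² = 6·161·42/1296 = 1127/36.

1127/36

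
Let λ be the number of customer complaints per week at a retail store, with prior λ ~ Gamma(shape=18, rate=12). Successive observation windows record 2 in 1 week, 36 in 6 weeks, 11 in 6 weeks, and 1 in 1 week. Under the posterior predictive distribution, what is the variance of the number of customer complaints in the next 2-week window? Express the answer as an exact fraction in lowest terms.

Total count: 2 + 36 + 11 + 1 = 50.
Total exposure: 1 + 6 + 6 + 1 = 14 weeks.
Posterior: α' = 18 + 50 = 68, β' = 12 + 14 = 26.
The posterior predictive for a window of length T is Negative Binomial with variance T·α'·(β'+T)/β'² = 2·68·28/676 = 952/169.

952/169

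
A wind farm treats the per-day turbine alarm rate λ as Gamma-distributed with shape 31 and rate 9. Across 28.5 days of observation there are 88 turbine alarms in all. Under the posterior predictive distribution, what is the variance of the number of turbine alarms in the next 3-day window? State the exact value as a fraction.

Total count 88 over total exposure 28.5 days.
By Gamma–Poisson conjugacy, the posterior is Gamma(α + Σx, β + Σt) = Gamma(31 + 88, 9 + 28.5) = Gamma(119, 75/2).
The posterior predictive for a window of length T is Negative Binomial with variance T·α'·(β'+T)/β'² = 3·119·(81/2)/(5625/4) = 6426/625.

6426/625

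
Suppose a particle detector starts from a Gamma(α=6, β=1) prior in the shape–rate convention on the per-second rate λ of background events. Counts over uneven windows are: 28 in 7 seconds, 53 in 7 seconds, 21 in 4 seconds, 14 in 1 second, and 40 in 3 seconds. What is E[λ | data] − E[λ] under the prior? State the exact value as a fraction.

Total count: 28 + 53 + 21 + 14 + 40 = 156.
Total exposure: 7 + 7 + 4 + 1 + 3 = 22 seconds.
Conjugate update: add total count to the shape and total exposure to the rate, giving Gamma(162, 23).
Posterior mean = 162/23 = 162/23; prior mean = 6/1 = 6. Difference = 162/23 − 6 = 24/23.

24/23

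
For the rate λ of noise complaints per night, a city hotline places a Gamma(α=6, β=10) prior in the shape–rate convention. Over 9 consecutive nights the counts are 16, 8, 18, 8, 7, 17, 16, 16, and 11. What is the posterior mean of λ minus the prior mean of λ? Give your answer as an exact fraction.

558/95

Total count: 16 + 8 + 18 + 8 + 7 + 17 + 16 + 16 + 11 = 117.
Total exposure: 9 nights.
The Gamma prior is conjugate for the Poisson rate, so λ | data ~ Gamma(6+117, 10+9) = Gamma(123, 19).
Posterior mean = 123/19 = 123/19; prior mean = 6/10 = 3/5. Difference = 123/19 − 3/5 = 558/95.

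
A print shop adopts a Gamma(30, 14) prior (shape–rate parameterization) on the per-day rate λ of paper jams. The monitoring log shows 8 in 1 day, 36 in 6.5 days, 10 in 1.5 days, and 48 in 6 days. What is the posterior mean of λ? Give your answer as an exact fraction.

132/29

Total count: 8 + 36 + 10 + 48 = 102.
Total exposure: 1 + 6.5 + 1.5 + 6 = 15 days.
Conjugate update: add total count to the shape and total exposure to the rate, giving Gamma(132, 29).
Posterior mean = α'/β' = 132/29.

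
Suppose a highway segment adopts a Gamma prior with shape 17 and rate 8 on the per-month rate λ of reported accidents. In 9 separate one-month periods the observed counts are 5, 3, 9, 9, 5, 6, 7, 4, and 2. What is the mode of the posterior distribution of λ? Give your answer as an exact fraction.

66/17

Total count: 5 + 3 + 9 + 9 + 5 + 6 + 7 + 4 + 2 = 50.
Total exposure: 9 months.
Gamma(α, β) with Poisson data over total exposure Σt gives posterior Gamma(α+Σx, β+Σt) = Gamma(67, 17).
Posterior mode = (α'−1)/β' = 66/17.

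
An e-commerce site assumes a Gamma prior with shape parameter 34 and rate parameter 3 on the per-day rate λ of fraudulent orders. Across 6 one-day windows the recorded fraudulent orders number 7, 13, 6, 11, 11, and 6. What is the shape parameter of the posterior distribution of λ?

88

Total count: 7 + 13 + 6 + 11 + 11 + 6 = 54.
Total exposure: 6 days.
Posterior: α' = 34 + 54 = 88, β' = 3 + 6 = 9.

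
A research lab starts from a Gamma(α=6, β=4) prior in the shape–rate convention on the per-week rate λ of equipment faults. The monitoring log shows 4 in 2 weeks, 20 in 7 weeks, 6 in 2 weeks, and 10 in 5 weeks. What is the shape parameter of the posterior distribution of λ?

46

Total count: 4 + 20 + 6 + 10 = 40.
Total exposure: 2 + 7 + 2 + 5 = 16 weeks.
By Gamma–Poisson conjugacy, the posterior is Gamma(α + Σx, β + Σt) = Gamma(6 + 40, 4 + 16) = Gamma(46, 20).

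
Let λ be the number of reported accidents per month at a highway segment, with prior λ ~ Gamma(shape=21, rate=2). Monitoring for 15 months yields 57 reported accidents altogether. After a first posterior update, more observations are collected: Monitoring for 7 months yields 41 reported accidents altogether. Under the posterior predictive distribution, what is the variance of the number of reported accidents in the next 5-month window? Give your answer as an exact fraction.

Total count 57 over total exposure 15 months.
After the first batch: Gamma(21 + 57, 2 + 15) = Gamma(78, 17).
Total count 41 over total exposure 7 months.
After the second batch: Gamma(78 + 41, 17 + 7) = Gamma(119, 24).
The posterior predictive for a window of length T is Negative Binomial with variance T·α'·(β'+T)/β'² = 5·119·29/576 = 17255/576.

17255/576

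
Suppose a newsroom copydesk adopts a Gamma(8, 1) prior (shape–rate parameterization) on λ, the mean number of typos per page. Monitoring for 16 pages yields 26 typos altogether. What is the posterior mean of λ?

2

Total count 26 over total exposure 16 pages.
Posterior: α' = 8 + 26 = 34, β' = 1 + 16 = 17.
Posterior mean = α'/β' = 34/17 = 2.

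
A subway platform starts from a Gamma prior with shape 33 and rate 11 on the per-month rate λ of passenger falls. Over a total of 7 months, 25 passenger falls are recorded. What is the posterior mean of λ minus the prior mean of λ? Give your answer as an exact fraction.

Total count 25 over total exposure 7 months.
By Gamma–Poisson conjugacy, the posterior is Gamma(α + Σx, β + Σt) = Gamma(33 + 25, 11 + 7) = Gamma(58, 18).
Posterior mean = 58/18 = 29/9; prior mean = 33/11 = 3. Difference = 29/9 − 3 = 2/9.

2/9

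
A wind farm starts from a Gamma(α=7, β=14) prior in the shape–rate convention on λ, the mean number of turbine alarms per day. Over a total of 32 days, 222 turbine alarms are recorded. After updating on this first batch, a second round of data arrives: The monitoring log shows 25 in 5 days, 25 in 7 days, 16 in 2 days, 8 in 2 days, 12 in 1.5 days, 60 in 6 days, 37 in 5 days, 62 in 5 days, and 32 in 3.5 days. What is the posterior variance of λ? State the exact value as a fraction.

Total count 222 over total exposure 32 days.
After the first batch: Gamma(7 + 222, 14 + 32) = Gamma(229, 46).
Total count: 25 + 25 + 16 + 8 + 12 + 60 + 37 + 62 + 32 = 277.
Total exposure: 5 + 7 + 2 + 2 + 1.5 + 6 + 5 + 5 + 3.5 = 37 days.
After the second batch: Gamma(229 + 277, 46 + 37) = Gamma(506, 83).
Posterior variance = α'/β'² = 506/6889.

506/6889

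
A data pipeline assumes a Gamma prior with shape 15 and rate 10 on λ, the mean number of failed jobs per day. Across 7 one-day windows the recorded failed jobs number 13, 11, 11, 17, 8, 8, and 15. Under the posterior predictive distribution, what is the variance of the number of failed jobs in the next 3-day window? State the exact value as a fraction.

Total count: 13 + 11 + 11 + 17 + 8 + 8 + 15 = 83.
Total exposure: 7 days.
Gamma(α, β) with Poisson data over total exposure Σt gives posterior Gamma(α+Σx, β+Σt) = Gamma(98, 17).
The posterior predictive for a window of length T is Negative Binomial with variance T·α'·(β'+T)/β'² = 3·98·20/289 = 5880/289.

5880/289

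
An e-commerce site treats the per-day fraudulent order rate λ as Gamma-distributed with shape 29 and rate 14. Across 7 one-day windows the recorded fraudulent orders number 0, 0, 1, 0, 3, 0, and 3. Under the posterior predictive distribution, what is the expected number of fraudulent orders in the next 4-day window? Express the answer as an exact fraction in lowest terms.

48/7

Total count: 0 + 0 + 1 + 0 + 3 + 0 + 3 = 7.
Total exposure: 7 days.
Gamma(α, β) with Poisson data over total exposure Σt gives posterior Gamma(α+Σx, β+Σt) = Gamma(36, 21).
Predictive mean over a 4-day window = T·E[λ|data] = 4·36/21 = 48/7.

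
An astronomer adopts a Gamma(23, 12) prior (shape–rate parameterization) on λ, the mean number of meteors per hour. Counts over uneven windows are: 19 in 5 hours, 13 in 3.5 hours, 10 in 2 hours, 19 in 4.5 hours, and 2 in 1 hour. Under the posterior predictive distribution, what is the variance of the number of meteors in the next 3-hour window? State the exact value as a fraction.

3999/392

Total count: 19 + 13 + 10 + 19 + 2 = 63.
Total exposure: 5 + 3.5 + 2 + 4.5 + 1 = 16 hours.
The Gamma prior is conjugate for the Poisson rate, so λ | data ~ Gamma(23+63, 12+16) = Gamma(86, 28).
The posterior predictive for a window of length T is Negative Binomial with variance T·α'·(β'+T)/β'² = 3·86·31/784 = 3999/392.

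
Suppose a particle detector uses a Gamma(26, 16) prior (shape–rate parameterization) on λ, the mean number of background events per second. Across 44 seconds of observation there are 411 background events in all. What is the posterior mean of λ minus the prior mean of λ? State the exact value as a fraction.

Total count 411 over total exposure 44 seconds.
Posterior: α' = 26 + 411 = 437, β' = 16 + 44 = 60.
Posterior mean = 437/60 = 437/60; prior mean = 26/16 = 13/8. Difference = 437/60 − 13/8 = 679/120.

679/120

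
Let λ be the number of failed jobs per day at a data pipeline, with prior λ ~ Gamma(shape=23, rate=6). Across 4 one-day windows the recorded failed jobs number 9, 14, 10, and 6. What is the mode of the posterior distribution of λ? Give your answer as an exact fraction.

61/10

Total count: 9 + 14 + 10 + 6 = 39.
Total exposure: 4 days.
By Gamma–Poisson conjugacy, the posterior is Gamma(α + Σx, β + Σt) = Gamma(23 + 39, 6 + 4) = Gamma(62, 10).
Posterior mode = (α'−1)/β' = 61/10.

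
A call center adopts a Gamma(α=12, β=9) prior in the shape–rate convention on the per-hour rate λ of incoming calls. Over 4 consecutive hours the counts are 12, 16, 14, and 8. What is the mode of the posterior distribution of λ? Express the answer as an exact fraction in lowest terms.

Total count: 12 + 16 + 14 + 8 = 50.
Total exposure: 4 hours.
By Gamma–Poisson conjugacy, the posterior is Gamma(α + Σx, β + Σt) = Gamma(12 + 50, 9 + 4) = Gamma(62, 13).
Posterior mode = (α'−1)/β' = 61/13.

61/13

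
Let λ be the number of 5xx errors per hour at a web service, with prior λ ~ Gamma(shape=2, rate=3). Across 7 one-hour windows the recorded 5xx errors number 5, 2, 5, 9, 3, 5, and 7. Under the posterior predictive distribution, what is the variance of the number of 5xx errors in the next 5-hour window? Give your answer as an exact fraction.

57/2

Total count: 5 + 2 + 5 + 9 + 3 + 5 + 7 = 36.
Total exposure: 7 hours.
The Gamma prior is conjugate for the Poisson rate, so λ | data ~ Gamma(2+36, 3+7) = Gamma(38, 10).
The posterior predictive for a window of length T is Negative Binomial with variance T·α'·(β'+T)/β'² = 5·38·15/100 = 57/2.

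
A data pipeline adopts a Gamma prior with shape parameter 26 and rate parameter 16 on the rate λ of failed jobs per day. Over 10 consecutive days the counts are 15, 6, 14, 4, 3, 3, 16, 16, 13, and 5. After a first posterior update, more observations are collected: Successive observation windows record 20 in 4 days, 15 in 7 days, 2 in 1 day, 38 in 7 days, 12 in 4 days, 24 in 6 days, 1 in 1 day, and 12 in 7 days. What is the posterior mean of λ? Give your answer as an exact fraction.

Total count: 15 + 6 + 14 + 4 + 3 + 3 + 16 + 16 + 13 + 5 = 95.
Total exposure: 10 days.
After the first batch: Gamma(26 + 95, 16 + 10) = Gamma(121, 26).
Total count: 20 + 15 + 2 + 38 + 12 + 24 + 1 + 12 = 124.
Total exposure: 4 + 7 + 1 + 7 + 4 + 6 + 1 + 7 = 37 days.
After the second batch: Gamma(121 + 124, 26 + 37) = Gamma(245, 63).
Posterior mean = α'/β' = 245/63 = 35/9.

35/9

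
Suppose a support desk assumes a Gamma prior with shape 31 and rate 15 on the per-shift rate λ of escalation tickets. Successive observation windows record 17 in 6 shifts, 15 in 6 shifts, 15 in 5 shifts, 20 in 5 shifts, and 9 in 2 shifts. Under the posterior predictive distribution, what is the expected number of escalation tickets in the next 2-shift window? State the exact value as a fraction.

214/39

Total count: 17 + 15 + 15 + 20 + 9 = 76.
Total exposure: 6 + 6 + 5 + 5 + 2 = 24 shifts.
Conjugate update: add total count to the shape and total exposure to the rate, giving Gamma(107, 39).
Predictive mean over a 2-shift window = T·E[λ|data] = 2·107/39 = 214/39.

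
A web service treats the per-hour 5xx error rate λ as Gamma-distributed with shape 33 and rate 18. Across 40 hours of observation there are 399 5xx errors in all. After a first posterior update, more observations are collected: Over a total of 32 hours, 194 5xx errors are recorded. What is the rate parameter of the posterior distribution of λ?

Total count 399 over total exposure 40 hours.
After the first batch: Gamma(33 + 399, 18 + 40) = Gamma(432, 58).
Total count 194 over total exposure 32 hours.
After the second batch: Gamma(432 + 194, 58 + 32) = Gamma(626, 90).

90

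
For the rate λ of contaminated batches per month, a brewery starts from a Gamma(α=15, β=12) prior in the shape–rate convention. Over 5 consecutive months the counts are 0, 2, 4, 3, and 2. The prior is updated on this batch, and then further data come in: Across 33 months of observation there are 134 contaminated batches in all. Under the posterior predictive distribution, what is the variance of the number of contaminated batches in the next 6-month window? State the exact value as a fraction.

2688/125

Total count: 0 + 2 + 4 + 3 + 2 = 11.
Total exposure: 5 months.
After the first batch: Gamma(15 + 11, 12 + 5) = Gamma(26, 17).
Total count 134 over total exposure 33 months.
After the second batch: Gamma(26 + 134, 17 + 33) = Gamma(160, 50).
The posterior predictive for a window of length T is Negative Binomial with variance T·α'·(β'+T)/β'² = 6·160·56/2500 = 2688/125.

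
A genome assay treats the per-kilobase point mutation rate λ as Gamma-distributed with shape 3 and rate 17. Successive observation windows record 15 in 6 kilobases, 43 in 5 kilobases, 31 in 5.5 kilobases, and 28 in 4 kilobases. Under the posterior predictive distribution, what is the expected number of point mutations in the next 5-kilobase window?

16

Total count: 15 + 43 + 31 + 28 = 117.
Total exposure: 6 + 5 + 5.5 + 4 = 20.5 kilobases.
Posterior: α' = 3 + 117 = 120, β' = 17 + 20.5 = 75/2.
Predictive mean over a 5-kilobase window = T·E[λ|data] = 5·120/(75/2) = 16.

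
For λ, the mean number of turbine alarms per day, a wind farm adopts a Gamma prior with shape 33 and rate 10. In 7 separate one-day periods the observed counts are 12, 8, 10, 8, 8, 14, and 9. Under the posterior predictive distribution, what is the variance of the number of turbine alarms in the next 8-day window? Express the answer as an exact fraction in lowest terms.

Total count: 12 + 8 + 10 + 8 + 8 + 14 + 9 = 69.
Total exposure: 7 days.
Posterior: α' = 33 + 69 = 102, β' = 10 + 7 = 17.
The posterior predictive for a window of length T is Negative Binomial with variance T·α'·(β'+T)/β'² = 8·102·25/289 = 1200/17.

1200/17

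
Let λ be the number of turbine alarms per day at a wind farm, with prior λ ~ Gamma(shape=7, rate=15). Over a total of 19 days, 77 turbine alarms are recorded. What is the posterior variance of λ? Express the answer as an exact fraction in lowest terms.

Total count 77 over total exposure 19 days.
The Gamma prior is conjugate for the Poisson rate, so λ | data ~ Gamma(7+77, 15+19) = Gamma(84, 34).
Posterior variance = α'/β'² = 84/1156 = 21/289.

21/289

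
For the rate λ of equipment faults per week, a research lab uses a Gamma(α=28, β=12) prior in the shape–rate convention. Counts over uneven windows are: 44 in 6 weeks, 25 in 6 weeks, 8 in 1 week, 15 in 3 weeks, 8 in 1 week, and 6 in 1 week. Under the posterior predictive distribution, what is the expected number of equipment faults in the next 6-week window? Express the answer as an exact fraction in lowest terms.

134/5

Total count: 44 + 25 + 8 + 15 + 8 + 6 = 106.
Total exposure: 6 + 6 + 1 + 3 + 1 + 1 = 18 weeks.
Posterior: α' = 28 + 106 = 134, β' = 12 + 18 = 30.
Predictive mean over a 6-week window = T·E[λ|data] = 6·134/30 = 134/5.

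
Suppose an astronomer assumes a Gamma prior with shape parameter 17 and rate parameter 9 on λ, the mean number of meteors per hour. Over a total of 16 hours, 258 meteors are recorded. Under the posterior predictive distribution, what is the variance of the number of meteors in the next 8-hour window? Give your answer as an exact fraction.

Total count 258 over total exposure 16 hours.
By Gamma–Poisson conjugacy, the posterior is Gamma(α + Σx, β + Σt) = Gamma(17 + 258, 9 + 16) = Gamma(275, 25).
The posterior predictive for a window of length T is Negative Binomial with variance T·α'·(β'+T)/β'² = 8·275·33/625 = 2904/25.

2904/25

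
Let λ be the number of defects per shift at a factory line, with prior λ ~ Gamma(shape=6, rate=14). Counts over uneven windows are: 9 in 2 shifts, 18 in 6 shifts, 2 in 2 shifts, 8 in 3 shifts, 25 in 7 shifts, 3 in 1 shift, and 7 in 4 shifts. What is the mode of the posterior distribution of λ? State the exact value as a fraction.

Total count: 9 + 18 + 2 + 8 + 25 + 3 + 7 = 72.
Total exposure: 2 + 6 + 2 + 3 + 7 + 1 + 4 = 25 shifts.
Conjugate update: add total count to the shape and total exposure to the rate, giving Gamma(78, 39).
Posterior mode = (α'−1)/β' = 77/39.

77/39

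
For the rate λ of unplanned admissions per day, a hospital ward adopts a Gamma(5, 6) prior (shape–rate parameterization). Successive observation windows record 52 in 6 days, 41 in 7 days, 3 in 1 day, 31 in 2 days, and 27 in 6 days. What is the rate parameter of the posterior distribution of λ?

28

Total count: 52 + 41 + 3 + 31 + 27 = 154.
Total exposure: 6 + 7 + 1 + 2 + 6 = 22 days.
By Gamma–Poisson conjugacy, the posterior is Gamma(α + Σx, β + Σt) = Gamma(5 + 154, 6 + 22) = Gamma(159, 28).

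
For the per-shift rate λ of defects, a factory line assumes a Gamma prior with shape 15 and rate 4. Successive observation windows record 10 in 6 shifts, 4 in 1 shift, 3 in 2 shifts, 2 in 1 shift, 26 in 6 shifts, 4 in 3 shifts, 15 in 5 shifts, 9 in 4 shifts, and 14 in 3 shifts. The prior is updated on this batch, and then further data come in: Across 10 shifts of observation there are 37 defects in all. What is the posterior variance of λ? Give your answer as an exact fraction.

139/2025

Total count: 10 + 4 + 3 + 2 + 26 + 4 + 15 + 9 + 14 = 87.
Total exposure: 6 + 1 + 2 + 1 + 6 + 3 + 5 + 4 + 3 = 31 shifts.
After the first batch: Gamma(15 + 87, 4 + 31) = Gamma(102, 35).
Total count 37 over total exposure 10 shifts.
After the second batch: Gamma(102 + 37, 35 + 10) = Gamma(139, 45).
Posterior variance = α'/β'² = 139/2025.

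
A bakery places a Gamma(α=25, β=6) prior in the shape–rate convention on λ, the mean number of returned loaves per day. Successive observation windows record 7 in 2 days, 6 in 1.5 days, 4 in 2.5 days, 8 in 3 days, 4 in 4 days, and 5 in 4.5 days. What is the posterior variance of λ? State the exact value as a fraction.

Total count: 7 + 6 + 4 + 8 + 4 + 5 = 34.
Total exposure: 2 + 1.5 + 2.5 + 3 + 4 + 4.5 = 17.5 days.
By Gamma–Poisson conjugacy, the posterior is Gamma(α + Σx, β + Σt) = Gamma(25 + 34, 6 + 17.5) = Gamma(59, 47/2).
Posterior variance = α'/β'² = 59/(2209/4) = 236/2209.

236/2209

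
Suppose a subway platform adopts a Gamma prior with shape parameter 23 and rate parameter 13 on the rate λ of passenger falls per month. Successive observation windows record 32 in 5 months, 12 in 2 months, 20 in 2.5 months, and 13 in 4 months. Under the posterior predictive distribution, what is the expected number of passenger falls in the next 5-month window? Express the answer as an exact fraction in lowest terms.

Total count: 32 + 12 + 20 + 13 = 77.
Total exposure: 5 + 2 + 2.5 + 4 = 13.5 months.
The Gamma prior is conjugate for the Poisson rate, so λ | data ~ Gamma(23+77, 13+13.5) = Gamma(100, 53/2).
Predictive mean over a 5-month window = T·E[λ|data] = 5·100/(53/2) = 1000/53.

1000/53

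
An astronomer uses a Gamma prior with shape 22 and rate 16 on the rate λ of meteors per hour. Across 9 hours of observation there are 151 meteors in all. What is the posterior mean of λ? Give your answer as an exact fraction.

173/25

Total count 151 over total exposure 9 hours.
Conjugate update: add total count to the shape and total exposure to the rate, giving Gamma(173, 25).
Posterior mean = α'/β' = 173/25.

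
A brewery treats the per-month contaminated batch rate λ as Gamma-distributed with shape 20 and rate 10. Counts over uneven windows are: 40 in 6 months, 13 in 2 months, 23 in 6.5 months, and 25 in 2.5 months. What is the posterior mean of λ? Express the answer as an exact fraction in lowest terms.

Total count: 40 + 13 + 23 + 25 = 101.
Total exposure: 6 + 2 + 6.5 + 2.5 = 17 months.
The Gamma prior is conjugate for the Poisson rate, so λ | data ~ Gamma(20+101, 10+17) = Gamma(121, 27).
Posterior mean = α'/β' = 121/27.

121/27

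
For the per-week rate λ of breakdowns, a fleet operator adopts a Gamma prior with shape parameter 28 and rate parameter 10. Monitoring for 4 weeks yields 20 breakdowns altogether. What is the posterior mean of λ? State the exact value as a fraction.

24/7

Total count 20 over total exposure 4 weeks.
Posterior: α' = 28 + 20 = 48, β' = 10 + 4 = 14.
Posterior mean = α'/β' = 48/14 = 24/7.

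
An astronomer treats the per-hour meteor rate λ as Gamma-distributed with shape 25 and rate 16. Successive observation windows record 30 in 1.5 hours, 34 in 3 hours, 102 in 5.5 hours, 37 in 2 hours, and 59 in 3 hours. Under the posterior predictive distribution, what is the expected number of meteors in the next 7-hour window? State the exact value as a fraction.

Total count: 30 + 34 + 102 + 37 + 59 = 262.
Total exposure: 1.5 + 3 + 5.5 + 2 + 3 = 15 hours.
The Gamma prior is conjugate for the Poisson rate, so λ | data ~ Gamma(25+262, 16+15) = Gamma(287, 31).
Predictive mean over a 7-hour window = T·E[λ|data] = 7·287/31 = 2009/31.

2009/31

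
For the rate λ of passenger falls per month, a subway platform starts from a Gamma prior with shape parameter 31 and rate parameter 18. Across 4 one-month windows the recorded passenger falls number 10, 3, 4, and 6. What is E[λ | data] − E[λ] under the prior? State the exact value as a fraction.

145/198

Total count: 10 + 3 + 4 + 6 = 23.
Total exposure: 4 months.
Conjugate update: add total count to the shape and total exposure to the rate, giving Gamma(54, 22).
Posterior mean = 54/22 = 27/11; prior mean = 31/18 = 31/18. Difference = 27/11 − 31/18 = 145/198.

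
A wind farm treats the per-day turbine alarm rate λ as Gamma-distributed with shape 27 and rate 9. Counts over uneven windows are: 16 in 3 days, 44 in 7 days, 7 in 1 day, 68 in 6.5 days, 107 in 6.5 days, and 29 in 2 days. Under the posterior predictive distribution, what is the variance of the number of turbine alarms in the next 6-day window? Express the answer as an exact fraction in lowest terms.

73308/1225

Total count: 16 + 44 + 7 + 68 + 107 + 29 = 271.
Total exposure: 3 + 7 + 1 + 6.5 + 6.5 + 2 = 26 days.
Conjugate update: add total count to the shape and total exposure to the rate, giving Gamma(298, 35).
The posterior predictive for a window of length T is Negative Binomial with variance T·α'·(β'+T)/β'² = 6·298·41/1225 = 73308/1225.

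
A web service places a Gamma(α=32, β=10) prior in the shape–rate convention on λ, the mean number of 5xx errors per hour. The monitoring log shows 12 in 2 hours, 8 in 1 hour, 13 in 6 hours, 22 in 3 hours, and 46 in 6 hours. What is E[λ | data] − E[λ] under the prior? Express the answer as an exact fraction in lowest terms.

31/20

Total count: 12 + 8 + 13 + 22 + 46 = 101.
Total exposure: 2 + 1 + 6 + 3 + 6 = 18 hours.
The Gamma prior is conjugate for the Poisson rate, so λ | data ~ Gamma(32+101, 10+18) = Gamma(133, 28).
Posterior mean = 133/28 = 19/4; prior mean = 32/10 = 16/5. Difference = 19/4 − 16/5 = 31/20.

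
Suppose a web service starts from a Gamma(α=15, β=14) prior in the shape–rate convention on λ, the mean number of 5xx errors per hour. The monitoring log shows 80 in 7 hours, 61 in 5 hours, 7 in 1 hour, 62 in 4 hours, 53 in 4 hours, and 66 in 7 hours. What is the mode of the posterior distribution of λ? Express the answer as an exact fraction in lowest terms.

Total count: 80 + 61 + 7 + 62 + 53 + 66 = 329.
Total exposure: 7 + 5 + 1 + 4 + 4 + 7 = 28 hours.
By Gamma–Poisson conjugacy, the posterior is Gamma(α + Σx, β + Σt) = Gamma(15 + 329, 14 + 28) = Gamma(344, 42).
Posterior mode = (α'−1)/β' = 343/42 = 49/6.

49/6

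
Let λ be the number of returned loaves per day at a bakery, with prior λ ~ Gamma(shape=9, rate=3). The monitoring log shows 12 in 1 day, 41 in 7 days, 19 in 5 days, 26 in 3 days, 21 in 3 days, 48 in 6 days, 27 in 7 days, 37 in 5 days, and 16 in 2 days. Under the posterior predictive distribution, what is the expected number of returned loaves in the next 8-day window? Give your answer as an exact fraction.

Total count: 12 + 41 + 19 + 26 + 21 + 48 + 27 + 37 + 16 = 247.
Total exposure: 1 + 7 + 5 + 3 + 3 + 6 + 7 + 5 + 2 = 39 days.
Posterior: α' = 9 + 247 = 256, β' = 3 + 39 = 42.
Predictive mean over an 8-day window = T·E[λ|data] = 8·256/42 = 1024/21.

1024/21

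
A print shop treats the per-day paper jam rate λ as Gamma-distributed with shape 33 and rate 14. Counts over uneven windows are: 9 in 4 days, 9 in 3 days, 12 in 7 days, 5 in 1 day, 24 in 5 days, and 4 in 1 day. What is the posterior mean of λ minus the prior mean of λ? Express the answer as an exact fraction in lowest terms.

27/70

Total count: 9 + 9 + 12 + 5 + 24 + 4 = 63.
Total exposure: 4 + 3 + 7 + 1 + 5 + 1 = 21 days.
The Gamma prior is conjugate for the Poisson rate, so λ | data ~ Gamma(33+63, 14+21) = Gamma(96, 35).
Posterior mean = 96/35 = 96/35; prior mean = 33/14 = 33/14. Difference = 96/35 − 33/14 = 27/70.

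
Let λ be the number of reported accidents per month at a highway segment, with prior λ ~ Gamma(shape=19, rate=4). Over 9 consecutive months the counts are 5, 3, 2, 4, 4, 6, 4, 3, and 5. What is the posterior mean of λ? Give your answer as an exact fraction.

55/13

Total count: 5 + 3 + 2 + 4 + 4 + 6 + 4 + 3 + 5 = 36.
Total exposure: 9 months.
By Gamma–Poisson conjugacy, the posterior is Gamma(α + Σx, β + Σt) = Gamma(19 + 36, 4 + 9) = Gamma(55, 13).
Posterior mean = α'/β' = 55/13.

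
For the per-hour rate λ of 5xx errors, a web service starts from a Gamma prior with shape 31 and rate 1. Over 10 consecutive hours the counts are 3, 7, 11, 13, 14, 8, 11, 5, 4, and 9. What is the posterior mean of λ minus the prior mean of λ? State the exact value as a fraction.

Total count: 3 + 7 + 11 + 13 + 14 + 8 + 11 + 5 + 4 + 9 = 85.
Total exposure: 10 hours.
Posterior: α' = 31 + 85 = 116, β' = 1 + 10 = 11.
Posterior mean = 116/11 = 116/11; prior mean = 31/1 = 31. Difference = 116/11 − 31 = -225/11.

-225/11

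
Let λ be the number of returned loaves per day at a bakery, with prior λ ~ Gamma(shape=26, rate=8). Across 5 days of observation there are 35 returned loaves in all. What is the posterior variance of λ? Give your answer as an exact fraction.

Total count 35 over total exposure 5 days.
By Gamma–Poisson conjugacy, the posterior is Gamma(α + Σx, β + Σt) = Gamma(26 + 35, 8 + 5) = Gamma(61, 13).
Posterior variance = α'/β'² = 61/169.

61/169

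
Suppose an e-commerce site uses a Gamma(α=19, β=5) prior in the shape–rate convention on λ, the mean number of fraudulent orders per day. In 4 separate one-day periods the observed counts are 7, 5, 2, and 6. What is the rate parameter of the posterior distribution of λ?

Total count: 7 + 5 + 2 + 6 = 20.
Total exposure: 4 days.
The Gamma prior is conjugate for the Poisson rate, so λ | data ~ Gamma(19+20, 5+4) = Gamma(39, 9).

9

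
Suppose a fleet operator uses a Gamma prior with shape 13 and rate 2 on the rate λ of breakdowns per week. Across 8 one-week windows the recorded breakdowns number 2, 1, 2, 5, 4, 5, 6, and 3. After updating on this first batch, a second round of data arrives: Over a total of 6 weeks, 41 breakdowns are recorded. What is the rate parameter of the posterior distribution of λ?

Total count: 2 + 1 + 2 + 5 + 4 + 5 + 6 + 3 = 28.
Total exposure: 8 weeks.
After the first batch: Gamma(13 + 28, 2 + 8) = Gamma(41, 10).
Total count 41 over total exposure 6 weeks.
After the second batch: Gamma(41 + 41, 10 + 6) = Gamma(82, 16).

16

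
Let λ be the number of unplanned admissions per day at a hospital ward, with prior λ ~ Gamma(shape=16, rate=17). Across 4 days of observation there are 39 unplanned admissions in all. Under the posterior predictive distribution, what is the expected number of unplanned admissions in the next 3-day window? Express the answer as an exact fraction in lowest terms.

55/7

Total count 39 over total exposure 4 days.
Posterior: α' = 16 + 39 = 55, β' = 17 + 4 = 21.
Predictive mean over a 3-day window = T·E[λ|data] = 3·55/21 = 55/7.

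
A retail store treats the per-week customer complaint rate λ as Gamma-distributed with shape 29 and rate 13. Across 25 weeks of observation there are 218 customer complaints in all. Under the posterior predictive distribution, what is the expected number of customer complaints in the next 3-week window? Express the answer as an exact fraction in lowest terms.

39/2

Total count 218 over total exposure 25 weeks.
By Gamma–Poisson conjugacy, the posterior is Gamma(α + Σx, β + Σt) = Gamma(29 + 218, 13 + 25) = Gamma(247, 38).
Predictive mean over a 3-week window = T·E[λ|data] = 3·247/38 = 39/2.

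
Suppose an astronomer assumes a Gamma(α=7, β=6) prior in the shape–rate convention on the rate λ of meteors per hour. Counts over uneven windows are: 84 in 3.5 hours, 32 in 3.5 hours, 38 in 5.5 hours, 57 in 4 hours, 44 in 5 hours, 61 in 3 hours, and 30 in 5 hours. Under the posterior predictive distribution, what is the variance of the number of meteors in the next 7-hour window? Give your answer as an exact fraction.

Total count: 84 + 32 + 38 + 57 + 44 + 61 + 30 = 346.
Total exposure: 3.5 + 3.5 + 5.5 + 4 + 5 + 3 + 5 = 29.5 hours.
Gamma(α, β) with Poisson data over total exposure Σt gives posterior Gamma(α+Σx, β+Σt) = Gamma(353, 71/2).
The posterior predictive for a window of length T is Negative Binomial with variance T·α'·(β'+T)/β'² = 7·353·(85/2)/(5041/4) = 420070/5041.

420070/5041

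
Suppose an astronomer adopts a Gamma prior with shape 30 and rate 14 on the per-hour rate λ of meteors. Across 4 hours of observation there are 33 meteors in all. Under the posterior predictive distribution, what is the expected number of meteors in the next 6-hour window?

Total count 33 over total exposure 4 hours.
Posterior: α' = 30 + 33 = 63, β' = 14 + 4 = 18.
Predictive mean over a 6-hour window = T·E[λ|data] = 6·63/18 = 21.

21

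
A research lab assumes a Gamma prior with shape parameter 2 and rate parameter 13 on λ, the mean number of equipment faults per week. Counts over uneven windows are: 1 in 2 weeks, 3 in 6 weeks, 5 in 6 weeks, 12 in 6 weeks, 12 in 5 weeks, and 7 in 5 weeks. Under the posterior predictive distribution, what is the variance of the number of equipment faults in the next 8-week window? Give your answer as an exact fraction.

17136/1849

Total count: 1 + 3 + 5 + 12 + 12 + 7 = 40.
Total exposure: 2 + 6 + 6 + 6 + 5 + 5 = 30 weeks.
By Gamma–Poisson conjugacy, the posterior is Gamma(α + Σx, β + Σt) = Gamma(2 + 40, 13 + 30) = Gamma(42, 43).
The posterior predictive for a window of length T is Negative Binomial with variance T·α'·(β'+T)/β'² = 8·42·51/1849 = 17136/1849.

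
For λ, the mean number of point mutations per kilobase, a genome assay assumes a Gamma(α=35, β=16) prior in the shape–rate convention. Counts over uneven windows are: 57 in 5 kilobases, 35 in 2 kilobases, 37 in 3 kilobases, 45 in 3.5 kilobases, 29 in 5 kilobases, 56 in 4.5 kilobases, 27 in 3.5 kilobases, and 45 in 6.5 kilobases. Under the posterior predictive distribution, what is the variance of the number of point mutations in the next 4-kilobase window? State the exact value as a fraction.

77592/2401

Total count: 57 + 35 + 37 + 45 + 29 + 56 + 27 + 45 = 331.
Total exposure: 5 + 2 + 3 + 3.5 + 5 + 4.5 + 3.5 + 6.5 = 33 kilobases.
Conjugate update: add total count to the shape and total exposure to the rate, giving Gamma(366, 49).
The posterior predictive for a window of length T is Negative Binomial with variance T·α'·(β'+T)/β'² = 4·366·53/2401 = 77592/2401.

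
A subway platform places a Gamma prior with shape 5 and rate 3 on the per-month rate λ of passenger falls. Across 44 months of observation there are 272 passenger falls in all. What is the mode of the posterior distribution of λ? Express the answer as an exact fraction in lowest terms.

Total count 272 over total exposure 44 months.
Conjugate update: add total count to the shape and total exposure to the rate, giving Gamma(277, 47).
Posterior mode = (α'−1)/β' = 276/47.

276/47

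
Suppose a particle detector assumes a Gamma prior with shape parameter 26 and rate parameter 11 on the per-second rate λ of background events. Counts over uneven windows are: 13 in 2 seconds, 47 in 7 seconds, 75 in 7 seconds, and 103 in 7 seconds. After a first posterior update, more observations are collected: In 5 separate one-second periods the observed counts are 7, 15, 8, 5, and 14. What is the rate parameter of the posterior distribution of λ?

39

Total count: 13 + 47 + 75 + 103 = 238.
Total exposure: 2 + 7 + 7 + 7 = 23 seconds.
After the first batch: Gamma(26 + 238, 11 + 23) = Gamma(264, 34).
Total count: 7 + 15 + 8 + 5 + 14 = 49.
Total exposure: 5 seconds.
After the second batch: Gamma(264 + 49, 34 + 5) = Gamma(313, 39).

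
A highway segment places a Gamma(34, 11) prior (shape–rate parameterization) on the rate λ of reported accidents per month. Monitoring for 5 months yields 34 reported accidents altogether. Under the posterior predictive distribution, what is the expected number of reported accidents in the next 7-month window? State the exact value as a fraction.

119/4

Total count 34 over total exposure 5 months.
Gamma(α, β) with Poisson data over total exposure Σt gives posterior Gamma(α+Σx, β+Σt) = Gamma(68, 16).
Predictive mean over a 7-month window = T·E[λ|data] = 7·68/16 = 119/4.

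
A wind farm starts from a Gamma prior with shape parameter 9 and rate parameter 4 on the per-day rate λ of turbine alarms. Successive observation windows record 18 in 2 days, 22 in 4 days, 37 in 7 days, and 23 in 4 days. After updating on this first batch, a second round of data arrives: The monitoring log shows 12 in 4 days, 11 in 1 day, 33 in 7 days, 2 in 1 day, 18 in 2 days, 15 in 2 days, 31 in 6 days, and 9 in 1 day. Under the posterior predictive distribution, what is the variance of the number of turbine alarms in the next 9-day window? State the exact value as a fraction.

Total count: 18 + 22 + 37 + 23 = 100.
Total exposure: 2 + 4 + 7 + 4 = 17 days.
After the first batch: Gamma(9 + 100, 4 + 17) = Gamma(109, 21).
Total count: 12 + 11 + 33 + 2 + 18 + 15 + 31 + 9 = 131.
Total exposure: 4 + 1 + 7 + 1 + 2 + 2 + 6 + 1 = 24 days.
After the second batch: Gamma(109 + 131, 21 + 24) = Gamma(240, 45).
The posterior predictive for a window of length T is Negative Binomial with variance T·α'·(β'+T)/β'² = 9·240·54/2025 = 288/5.

288/5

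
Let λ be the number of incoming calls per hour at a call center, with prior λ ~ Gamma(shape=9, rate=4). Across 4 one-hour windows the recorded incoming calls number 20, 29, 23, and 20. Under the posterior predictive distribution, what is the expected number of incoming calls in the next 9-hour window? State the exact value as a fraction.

909/8

Total count: 20 + 29 + 23 + 20 = 92.
Total exposure: 4 hours.
Gamma(α, β) with Poisson data over total exposure Σt gives posterior Gamma(α+Σx, β+Σt) = Gamma(101, 8).
Predictive mean over a 9-hour window = T·E[λ|data] = 9·101/8 = 909/8.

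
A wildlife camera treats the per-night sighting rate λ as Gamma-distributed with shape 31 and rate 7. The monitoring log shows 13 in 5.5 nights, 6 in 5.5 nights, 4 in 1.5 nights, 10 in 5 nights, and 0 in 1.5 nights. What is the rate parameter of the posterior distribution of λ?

26

Total count: 13 + 6 + 4 + 10 + 0 = 33.
Total exposure: 5.5 + 5.5 + 1.5 + 5 + 1.5 = 19 nights.
Posterior: α' = 31 + 33 = 64, β' = 7 + 19 = 26.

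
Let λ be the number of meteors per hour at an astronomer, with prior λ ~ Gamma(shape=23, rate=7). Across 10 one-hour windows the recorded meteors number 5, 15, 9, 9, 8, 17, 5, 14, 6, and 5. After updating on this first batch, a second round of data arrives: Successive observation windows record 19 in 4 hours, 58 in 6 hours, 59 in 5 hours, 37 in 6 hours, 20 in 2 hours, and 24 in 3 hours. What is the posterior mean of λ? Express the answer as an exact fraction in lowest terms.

333/43

Total count: 5 + 15 + 9 + 9 + 8 + 17 + 5 + 14 + 6 + 5 = 93.
Total exposure: 10 hours.
After the first batch: Gamma(23 + 93, 7 + 10) = Gamma(116, 17).
Total count: 19 + 58 + 59 + 37 + 20 + 24 = 217.
Total exposure: 4 + 6 + 5 + 6 + 2 + 3 = 26 hours.
After the second batch: Gamma(116 + 217, 17 + 26) = Gamma(333, 43).
Posterior mean = α'/β' = 333/43.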